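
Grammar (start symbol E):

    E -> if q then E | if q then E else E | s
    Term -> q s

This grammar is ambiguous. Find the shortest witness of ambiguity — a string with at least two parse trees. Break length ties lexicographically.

if q then if q then s else s

length 1: no string has ≥2 trees
length 4: no string has ≥2 trees
length 6: no string has ≥2 trees
length 7: no string has ≥2 trees
length 9: if q then if q then s else s has 2 parse trees

Two derivations of if q then if q then s else s:
  E ⇒ if q then E ⇒ if q then if q then E else E ⇒ if q then if q then s else E ⇒ if q then if q then s else s
  E ⇒ if q then E else E ⇒ if q then if q then E else E ⇒ if q then if q then s else E ⇒ if q then if q then s else s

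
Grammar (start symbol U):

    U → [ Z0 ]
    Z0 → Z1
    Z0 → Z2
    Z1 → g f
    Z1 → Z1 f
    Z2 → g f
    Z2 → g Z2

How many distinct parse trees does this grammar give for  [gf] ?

2

Parse trees for [gf]:
  [U [ [Z0 [Z1 g f]] ]]
  [U [ [Z0 [Z2 g f]] ]]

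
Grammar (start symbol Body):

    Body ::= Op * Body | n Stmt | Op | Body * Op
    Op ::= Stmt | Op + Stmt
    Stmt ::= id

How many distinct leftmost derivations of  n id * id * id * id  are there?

1

Parse trees for n id * id * id * id:
  [Body [Body [Body [Body n [Stmt id]] * [Op [Stmt id]]] * [Op [Stmt id]]] * [Op [Stmt id]]]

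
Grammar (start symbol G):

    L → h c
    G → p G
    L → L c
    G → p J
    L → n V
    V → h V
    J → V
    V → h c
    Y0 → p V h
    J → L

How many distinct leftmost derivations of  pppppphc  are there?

Parse trees for pppppphc:
  [G p [G p [G p [G p [G p [G p [J [V h c]]]]]]]]
  [G p [G p [G p [G p [G p [G p [J [L h c]]]]]]]]

2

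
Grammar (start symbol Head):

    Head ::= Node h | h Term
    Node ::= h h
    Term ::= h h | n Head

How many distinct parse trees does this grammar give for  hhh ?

Parse trees for hhh:
  [Head [Node h h] h]
  [Head h [Term h h]]

2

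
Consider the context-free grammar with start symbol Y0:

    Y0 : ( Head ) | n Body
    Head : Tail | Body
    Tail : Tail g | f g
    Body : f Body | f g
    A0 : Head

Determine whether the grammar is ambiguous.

Ambiguous

Witness: ( f g )

Derivation 1: Y0 ⇒ ( Head ) ⇒ ( Tail ) ⇒ ( f g )
Derivation 2: Y0 ⇒ ( Head ) ⇒ ( Body ) ⇒ ( f g )

Two distinct leftmost derivations for the same string.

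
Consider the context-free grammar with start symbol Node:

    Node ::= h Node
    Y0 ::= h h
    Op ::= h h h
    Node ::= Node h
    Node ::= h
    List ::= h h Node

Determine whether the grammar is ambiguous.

Witness: h h

Derivation 1: Node ⇒ h Node ⇒ h h
Derivation 2: Node ⇒ Node h ⇒ h h

Two distinct leftmost derivations for the same string.

Ambiguous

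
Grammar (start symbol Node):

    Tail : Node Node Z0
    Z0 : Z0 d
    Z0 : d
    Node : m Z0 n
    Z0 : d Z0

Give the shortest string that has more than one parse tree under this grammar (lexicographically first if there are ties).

length 3: no string has ≥2 trees
length 4: m d d n has 2 parse trees

Two derivations of m d d n:
  Node ⇒ m Z0 n ⇒ m Z0 d n ⇒ m d d n
  Node ⇒ m Z0 n ⇒ m d Z0 n ⇒ m d d n

m d d n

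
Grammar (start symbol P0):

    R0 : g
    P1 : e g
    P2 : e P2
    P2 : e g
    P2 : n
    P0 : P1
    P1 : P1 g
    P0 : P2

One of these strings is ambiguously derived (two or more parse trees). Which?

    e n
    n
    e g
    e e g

e n: 1 tree
n: 1 tree
e g: 2 trees
e e g: 1 tree

e g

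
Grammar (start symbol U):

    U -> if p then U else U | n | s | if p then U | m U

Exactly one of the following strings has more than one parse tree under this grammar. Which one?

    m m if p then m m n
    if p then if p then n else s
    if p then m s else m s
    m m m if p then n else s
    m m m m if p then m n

if p then if p then n else s

m m if p then m m n: 1 tree
if p then if p then n else s: 2 trees
if p then m s else m s: 1 tree
m m m if p then n else s: 1 tree
m m m m if p then m n: 1 tree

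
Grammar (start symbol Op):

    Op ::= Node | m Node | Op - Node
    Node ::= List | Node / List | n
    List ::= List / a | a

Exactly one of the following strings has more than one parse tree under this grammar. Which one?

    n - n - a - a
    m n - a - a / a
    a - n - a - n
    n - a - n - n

m n - a - a / a

n - n - a - a: 1 tree
m n - a - a / a: 2 trees
a - n - a - n: 1 tree
n - a - n - n: 1 tree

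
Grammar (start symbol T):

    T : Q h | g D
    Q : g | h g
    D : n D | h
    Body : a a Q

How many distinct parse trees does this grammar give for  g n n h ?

Parse trees for g n n h:
  [T g [D n [D n [D h]]]]

1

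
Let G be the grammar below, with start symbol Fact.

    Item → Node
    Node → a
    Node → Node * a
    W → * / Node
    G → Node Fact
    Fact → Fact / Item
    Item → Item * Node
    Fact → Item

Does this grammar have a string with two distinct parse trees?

Witness: a * a

Derivation 1: Fact ⇒ Item ⇒ Node ⇒ Node * a ⇒ a * a
Derivation 2: Fact ⇒ Item ⇒ Item * Node ⇒ Node * Node ⇒ a * Node ⇒ a * a

Two distinct leftmost derivations for the same string.

Ambiguous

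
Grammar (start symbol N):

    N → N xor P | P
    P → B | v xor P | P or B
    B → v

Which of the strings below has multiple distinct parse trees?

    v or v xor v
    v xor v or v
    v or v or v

v or v xor v: 1 tree
v xor v or v: 3 trees
v or v or v: 1 tree

v xor v or v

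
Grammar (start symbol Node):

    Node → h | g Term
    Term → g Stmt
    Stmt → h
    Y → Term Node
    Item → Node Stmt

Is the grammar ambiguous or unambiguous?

Unambiguous

Only Node, Term, Stmt are reachable from Node; ignoring the rest: Restricted to the reachable nonterminals, every rule has the form A → t or A → t B, and no two rules for the same A share a first terminal. The grammar encodes a DFA — one run per string.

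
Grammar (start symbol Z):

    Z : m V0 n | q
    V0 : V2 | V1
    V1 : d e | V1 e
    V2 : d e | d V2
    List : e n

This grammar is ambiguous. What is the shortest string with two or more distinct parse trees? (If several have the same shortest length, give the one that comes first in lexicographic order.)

m d e n

length 1: no string has ≥2 trees
length 4: m d e n has 2 parse trees

Two derivations of m d e n:
  Z ⇒ m V0 n ⇒ m V2 n ⇒ m d e n
  Z ⇒ m V0 n ⇒ m V1 n ⇒ m d e n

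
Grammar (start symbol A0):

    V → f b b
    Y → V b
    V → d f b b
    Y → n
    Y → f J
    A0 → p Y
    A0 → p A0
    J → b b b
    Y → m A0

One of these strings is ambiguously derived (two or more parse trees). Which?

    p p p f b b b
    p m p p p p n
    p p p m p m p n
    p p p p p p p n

p p p f b b b

p p p f b b b: 2 trees
p m p p p p n: 1 tree
p p p m p m p n: 1 tree
p p p p p p p n: 1 tree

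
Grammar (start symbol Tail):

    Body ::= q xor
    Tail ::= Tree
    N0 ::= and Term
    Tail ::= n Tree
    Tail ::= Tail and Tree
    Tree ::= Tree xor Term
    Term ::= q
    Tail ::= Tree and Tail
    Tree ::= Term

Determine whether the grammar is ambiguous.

Witness: q and q

Derivation 1: Tail ⇒ Tail and Tree ⇒ Tree and Tree ⇒ Term and Tree ⇒ q and Tree ⇒ q and Term ⇒ q and q
Derivation 2: Tail ⇒ Tree and Tail ⇒ Term and Tail ⇒ q and Tail ⇒ q and Tree ⇒ q and Term ⇒ q and q

Two distinct leftmost derivations for the same string.

Ambiguous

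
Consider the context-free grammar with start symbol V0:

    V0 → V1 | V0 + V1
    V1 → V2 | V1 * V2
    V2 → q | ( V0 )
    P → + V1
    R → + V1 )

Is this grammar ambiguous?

Only V0, V1, V2 are reachable from V0; ignoring the rest: The grammar is stratified — V0 handles '+' (left-recursive), V1 handles '*', V2 atoms. Each operator has a fixed associativity and precedence level, so every string has one parse.

Unambiguous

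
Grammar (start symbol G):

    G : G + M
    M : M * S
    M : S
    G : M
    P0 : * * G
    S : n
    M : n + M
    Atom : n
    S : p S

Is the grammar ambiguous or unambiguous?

Ambiguous

Witness: n + n

Derivation 1: G ⇒ G + M ⇒ M + M ⇒ S + M ⇒ n + M ⇒ n + S ⇒ n + n
Derivation 2: G ⇒ M ⇒ n + M ⇒ n + S ⇒ n + n

Two distinct leftmost derivations for the same string.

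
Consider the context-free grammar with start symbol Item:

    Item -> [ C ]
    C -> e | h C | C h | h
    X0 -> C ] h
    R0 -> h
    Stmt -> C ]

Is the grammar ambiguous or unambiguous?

Ambiguous

Witness: [ h h ]

Derivation 1: Item ⇒ [ C ] ⇒ [ h C ] ⇒ [ h h ]
Derivation 2: Item ⇒ [ C ] ⇒ [ C h ] ⇒ [ h h ]

Two distinct leftmost derivations for the same string.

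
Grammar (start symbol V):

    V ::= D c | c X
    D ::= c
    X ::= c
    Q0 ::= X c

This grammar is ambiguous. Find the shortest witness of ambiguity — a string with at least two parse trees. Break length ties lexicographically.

c c

length 2: c c has 2 parse trees

Two derivations of c c:
  V ⇒ D c ⇒ c c
  V ⇒ c X ⇒ c c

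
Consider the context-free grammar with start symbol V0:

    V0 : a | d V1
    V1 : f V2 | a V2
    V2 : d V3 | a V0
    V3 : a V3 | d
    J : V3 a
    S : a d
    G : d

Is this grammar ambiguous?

Unambiguous

Only V0, V1, V2, V3 are reachable from V0; ignoring the rest: The reachable rules are right-linear with at most one rule per (nonterminal, next-terminal) pair. Each input token forces the next rule, so parsing is deterministic.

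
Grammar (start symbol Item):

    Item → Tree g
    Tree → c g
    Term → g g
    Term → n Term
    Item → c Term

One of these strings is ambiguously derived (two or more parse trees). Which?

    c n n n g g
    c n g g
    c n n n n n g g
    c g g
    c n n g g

c g g

c n n n g g: 1 tree
c n g g: 1 tree
c n n n n n g g: 1 tree
c g g: 2 trees
c n n g g: 1 tree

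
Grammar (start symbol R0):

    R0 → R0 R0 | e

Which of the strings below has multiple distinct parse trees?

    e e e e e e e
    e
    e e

e e e e e e e: 132 trees
e: 1 tree
e e: 1 tree

e e e e e e e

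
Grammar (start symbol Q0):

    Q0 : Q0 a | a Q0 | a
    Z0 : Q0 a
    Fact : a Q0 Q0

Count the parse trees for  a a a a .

8

Parse trees for a a a a:
  [Q0 [Q0 [Q0 [Q0 a] a] a] a]
  [Q0 [Q0 [Q0 a [Q0 a]] a] a]
  [Q0 [Q0 a [Q0 [Q0 a] a]] a]
  [Q0 [Q0 a [Q0 a [Q0 a]]] a]
  [Q0 a [Q0 [Q0 [Q0 a] a] a]]
  [Q0 a [Q0 [Q0 a [Q0 a]] a]]
  [Q0 a [Q0 a [Q0 [Q0 a] a]]]
  [Q0 a [Q0 a [Q0 a [Q0 a]]]]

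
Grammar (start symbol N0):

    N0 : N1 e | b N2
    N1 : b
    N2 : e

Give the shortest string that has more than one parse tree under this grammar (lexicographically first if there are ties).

length 2: b e has 2 parse trees

Two derivations of b e:
  N0 ⇒ N1 e ⇒ b e
  N0 ⇒ b N2 ⇒ b e

b e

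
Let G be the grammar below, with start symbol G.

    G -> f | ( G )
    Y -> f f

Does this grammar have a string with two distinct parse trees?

Unambiguous

Only G is reachable from G; ignoring the rest: L(G) is { openⁿ atom closeⁿ : n ≥ 0 }. The bracket depth fixes n, and the derivation is forced at every step.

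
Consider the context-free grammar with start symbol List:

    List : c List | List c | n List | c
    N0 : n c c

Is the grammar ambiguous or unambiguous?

Witness: c c

Derivation 1: List ⇒ c List ⇒ c c
Derivation 2: List ⇒ List c ⇒ c c

Two distinct leftmost derivations for the same string.

Ambiguous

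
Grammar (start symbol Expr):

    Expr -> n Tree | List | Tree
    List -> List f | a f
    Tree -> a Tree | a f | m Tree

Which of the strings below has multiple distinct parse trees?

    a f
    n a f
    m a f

a f

a f: 2 trees
n a f: 1 tree
m a f: 1 tree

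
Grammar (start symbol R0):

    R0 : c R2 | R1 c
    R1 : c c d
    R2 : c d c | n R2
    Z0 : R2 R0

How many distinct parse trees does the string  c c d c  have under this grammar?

Parse trees for c c d c:
  [R0 c [R2 c d c]]
  [R0 [R1 c c d] c]

2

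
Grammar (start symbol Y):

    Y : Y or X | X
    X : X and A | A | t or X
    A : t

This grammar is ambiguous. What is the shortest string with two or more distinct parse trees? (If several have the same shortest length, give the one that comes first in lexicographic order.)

length 1: no string has ≥2 trees
length 3: t or t has 2 parse trees

Two derivations of t or t:
  Y ⇒ Y or X ⇒ X or X ⇒ A or X ⇒ t or X ⇒ t or A ⇒ t or t
  Y ⇒ X ⇒ t or X ⇒ t or A ⇒ t or t

t or t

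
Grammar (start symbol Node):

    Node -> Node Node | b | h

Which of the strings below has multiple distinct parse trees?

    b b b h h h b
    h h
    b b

b b b h h h b

b b b h h h b: 132 trees
h h: 1 tree
b b: 1 tree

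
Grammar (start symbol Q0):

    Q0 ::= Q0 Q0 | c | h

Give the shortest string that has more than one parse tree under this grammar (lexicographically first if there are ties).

c c c

length 1: no string has ≥2 trees
length 2: no string has ≥2 trees
length 3: c c c has 2 parse trees

Two derivations of c c c:
  Q0 ⇒ Q0 Q0 ⇒ Q0 Q0 Q0 ⇒ c Q0 Q0 ⇒ c c Q0 ⇒ c c c
  Q0 ⇒ Q0 Q0 ⇒ c Q0 ⇒ c Q0 Q0 ⇒ c c Q0 ⇒ c c c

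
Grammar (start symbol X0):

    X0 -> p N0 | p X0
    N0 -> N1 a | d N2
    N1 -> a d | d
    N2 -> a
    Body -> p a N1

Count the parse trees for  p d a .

2

Parse trees for p d a:
  [X0 p [N0 [N1 d] a]]
  [X0 p [N0 d [N2 a]]]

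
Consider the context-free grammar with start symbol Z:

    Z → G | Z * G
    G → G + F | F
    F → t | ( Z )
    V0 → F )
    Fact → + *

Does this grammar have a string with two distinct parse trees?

Unambiguous

(V0, Fact are unreachable from Z, so their rules don't affect L(Z).) The grammar is stratified — Z handles '*' (left-recursive), G handles '+', F atoms. Each operator has a fixed associativity and precedence level, so every string has one parse.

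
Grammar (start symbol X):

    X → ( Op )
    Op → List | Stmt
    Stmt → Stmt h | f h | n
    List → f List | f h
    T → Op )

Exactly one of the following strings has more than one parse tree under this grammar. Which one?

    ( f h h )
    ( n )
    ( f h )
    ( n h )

( f h h ): 1 tree
( n ): 1 tree
( f h ): 2 trees
( n h ): 1 tree

( f h )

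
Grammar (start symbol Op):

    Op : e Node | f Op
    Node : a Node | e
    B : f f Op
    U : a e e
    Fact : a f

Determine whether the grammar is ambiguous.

Unambiguous

Only Op, Node are reachable from Op; ignoring the rest: The reachable rules are right-linear with at most one rule per (nonterminal, next-terminal) pair. Each input token forces the next rule, so parsing is deterministic.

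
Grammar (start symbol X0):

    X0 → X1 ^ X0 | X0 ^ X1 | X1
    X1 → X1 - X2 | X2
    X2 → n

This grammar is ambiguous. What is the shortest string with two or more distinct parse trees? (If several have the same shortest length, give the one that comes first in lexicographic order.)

n ^ n

length 1: no string has ≥2 trees
length 3: n ^ n has 2 parse trees

Two derivations of n ^ n:
  X0 ⇒ X1 ^ X0 ⇒ X2 ^ X0 ⇒ n ^ X0 ⇒ n ^ X1 ⇒ n ^ X2 ⇒ n ^ n
  X0 ⇒ X0 ^ X1 ⇒ X1 ^ X1 ⇒ X2 ^ X1 ⇒ n ^ X1 ⇒ n ^ X2 ⇒ n ^ n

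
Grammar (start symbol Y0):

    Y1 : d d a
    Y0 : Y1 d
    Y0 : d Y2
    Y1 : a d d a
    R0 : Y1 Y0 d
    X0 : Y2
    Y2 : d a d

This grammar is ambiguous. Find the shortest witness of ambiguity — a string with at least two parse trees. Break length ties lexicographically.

d d a d

length 4: d d a d has 2 parse trees

Two derivations of d d a d:
  Y0 ⇒ Y1 d ⇒ d d a d
  Y0 ⇒ d Y2 ⇒ d d a d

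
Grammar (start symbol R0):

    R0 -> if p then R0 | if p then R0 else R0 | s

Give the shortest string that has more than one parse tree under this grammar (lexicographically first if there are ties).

length 1: no string has ≥2 trees
length 4: no string has ≥2 trees
length 6: no string has ≥2 trees
length 7: no string has ≥2 trees
length 9: if p then if p then s else s has 2 parse trees

Two derivations of if p then if p then s else s:
  R0 ⇒ if p then R0 ⇒ if p then if p then R0 else R0 ⇒ if p then if p then s else R0 ⇒ if p then if p then s else s
  R0 ⇒ if p then R0 else R0 ⇒ if p then if p then R0 else R0 ⇒ if p then if p then s else R0 ⇒ if p then if p then s else s

if p then if p then s else s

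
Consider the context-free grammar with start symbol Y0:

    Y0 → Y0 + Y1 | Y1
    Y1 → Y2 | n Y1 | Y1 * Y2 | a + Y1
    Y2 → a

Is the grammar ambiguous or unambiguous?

Ambiguous

Witness: a + a

Derivation 1: Y0 ⇒ Y0 + Y1 ⇒ Y1 + Y1 ⇒ Y2 + Y1 ⇒ a + Y1 ⇒ a + Y2 ⇒ a + a
Derivation 2: Y0 ⇒ Y1 ⇒ a + Y1 ⇒ a + Y2 ⇒ a + a

Two distinct leftmost derivations for the same string.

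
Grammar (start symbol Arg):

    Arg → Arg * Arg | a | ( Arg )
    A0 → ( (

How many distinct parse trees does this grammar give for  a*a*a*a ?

5

Parse trees for a*a*a*a:
  [Arg [Arg a] * [Arg [Arg a] * [Arg [Arg a] * [Arg a]]]]
  [Arg [Arg a] * [Arg [Arg [Arg a] * [Arg a]] * [Arg a]]]
  [Arg [Arg [Arg a] * [Arg a]] * [Arg [Arg a] * [Arg a]]]
  [Arg [Arg [Arg a] * [Arg [Arg a] * [Arg a]]] * [Arg a]]
  [Arg [Arg [Arg [Arg a] * [Arg a]] * [Arg a]] * [Arg a]]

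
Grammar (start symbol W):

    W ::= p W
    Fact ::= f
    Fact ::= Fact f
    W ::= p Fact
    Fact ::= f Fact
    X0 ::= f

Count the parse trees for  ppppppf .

1

Parse trees for ppppppf:
  [W p [W p [W p [W p [W p [W p [Fact f]]]]]]]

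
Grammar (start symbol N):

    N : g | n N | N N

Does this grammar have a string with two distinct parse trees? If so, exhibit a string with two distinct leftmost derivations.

Ambiguous

Witness: g g g

Derivation 1: N ⇒ N N ⇒ g N ⇒ g N N ⇒ g g N ⇒ g g g
Derivation 2: N ⇒ N N ⇒ N N N ⇒ g N N ⇒ g g N ⇒ g g g

Two distinct leftmost derivations for the same string.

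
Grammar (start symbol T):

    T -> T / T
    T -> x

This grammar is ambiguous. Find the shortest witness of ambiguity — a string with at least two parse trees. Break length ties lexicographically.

x / x / x

length 1: no string has ≥2 trees
length 3: no string has ≥2 trees
length 5: x / x / x has 2 parse trees

Two derivations of x / x / x:
  T ⇒ T / T ⇒ T / T / T ⇒ x / T / T ⇒ x / x / T ⇒ x / x / x
  T ⇒ T / T ⇒ x / T ⇒ x / T / T ⇒ x / x / T ⇒ x / x / x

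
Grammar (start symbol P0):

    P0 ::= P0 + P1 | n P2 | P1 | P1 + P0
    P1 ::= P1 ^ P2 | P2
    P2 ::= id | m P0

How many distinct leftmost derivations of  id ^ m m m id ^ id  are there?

4

Parse trees for id ^ m m m id ^ id:
  [P0 [P1 [P1 [P2 id]] ^ [P2 m [P0 [P1 [P1 [P2 m [P0 [P1 [P2 m [P0 [P1 [P2 id]]]]]]]] ^ [P2 id]]]]]]
  [P0 [P1 [P1 [P2 id]] ^ [P2 m [P0 [P1 [P2 m [P0 [P1 [P1 [P2 m [P0 [P1 [P2 id]]]]] ^ [P2 id]]]]]]]]]
  [P0 [P1 [P1 [P2 id]] ^ [P2 m [P0 [P1 [P2 m [P0 [P1 [P2 m [P0 [P1 [P1 [P2 id]] ^ [P2 id]]]]]]]]]]]]
  [P0 [P1 [P1 [P1 [P2 id]] ^ [P2 m [P0 [P1 [P2 m [P0 [P1 [P2 m [P0 [P1 [P2 id]]]]]]]]]]] ^ [P2 id]]]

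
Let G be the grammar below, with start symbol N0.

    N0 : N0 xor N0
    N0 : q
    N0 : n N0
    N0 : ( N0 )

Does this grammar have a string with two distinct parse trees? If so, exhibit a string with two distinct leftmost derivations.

Witness: n q xor q

Derivation 1: N0 ⇒ N0 xor N0 ⇒ n N0 xor N0 ⇒ n q xor N0 ⇒ n q xor q
Derivation 2: N0 ⇒ n N0 ⇒ n N0 xor N0 ⇒ n q xor N0 ⇒ n q xor q

Two distinct leftmost derivations for the same string.

Ambiguous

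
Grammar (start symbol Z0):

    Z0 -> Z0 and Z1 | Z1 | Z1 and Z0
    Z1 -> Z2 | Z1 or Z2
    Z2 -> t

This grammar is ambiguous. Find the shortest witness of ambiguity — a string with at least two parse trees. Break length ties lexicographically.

length 1: no string has ≥2 trees
length 3: t and t has 2 parse trees

Two derivations of t and t:
  Z0 ⇒ Z0 and Z1 ⇒ Z1 and Z1 ⇒ Z2 and Z1 ⇒ t and Z1 ⇒ t and Z2 ⇒ t and t
  Z0 ⇒ Z1 and Z0 ⇒ Z2 and Z0 ⇒ t and Z0 ⇒ t and Z1 ⇒ t and Z2 ⇒ t and t

t and t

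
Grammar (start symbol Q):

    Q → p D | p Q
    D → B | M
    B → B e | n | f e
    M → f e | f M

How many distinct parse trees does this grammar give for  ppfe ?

Parse trees for ppfe:
  [Q p [Q p [D [B f e]]]]
  [Q p [Q p [D [M f e]]]]

2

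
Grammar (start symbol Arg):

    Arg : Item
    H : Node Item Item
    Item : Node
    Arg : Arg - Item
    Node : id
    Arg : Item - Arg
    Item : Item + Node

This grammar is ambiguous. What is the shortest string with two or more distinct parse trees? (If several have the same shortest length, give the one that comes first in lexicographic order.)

id - id

length 1: no string has ≥2 trees
length 3: id - id has 2 parse trees

Two derivations of id - id:
  Arg ⇒ Arg - Item ⇒ Item - Item ⇒ Node - Item ⇒ id - Item ⇒ id - Node ⇒ id - id
  Arg ⇒ Item - Arg ⇒ Node - Arg ⇒ id - Arg ⇒ id - Item ⇒ id - Node ⇒ id - id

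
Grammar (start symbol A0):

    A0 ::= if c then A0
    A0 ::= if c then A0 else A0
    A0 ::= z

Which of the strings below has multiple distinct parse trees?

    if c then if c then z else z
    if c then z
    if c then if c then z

if c then if c then z else z: 2 trees
if c then z: 1 tree
if c then if c then z: 1 tree

if c then if c then z else z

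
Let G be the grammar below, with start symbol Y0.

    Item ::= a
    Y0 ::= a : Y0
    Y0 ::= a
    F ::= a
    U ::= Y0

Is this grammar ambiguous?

Only Y0 is reachable from Y0; ignoring the rest: The reachable grammar is A → atom sep A | atom. Each atom is followed by either the separator (recurse) or end-of-string (stop) — no choice point.

Unambiguous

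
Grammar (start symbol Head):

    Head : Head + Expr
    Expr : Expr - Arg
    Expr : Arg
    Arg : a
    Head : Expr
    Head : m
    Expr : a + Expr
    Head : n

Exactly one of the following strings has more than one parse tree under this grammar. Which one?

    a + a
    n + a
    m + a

a + a: 2 trees
n + a: 1 tree
m + a: 1 tree

a + a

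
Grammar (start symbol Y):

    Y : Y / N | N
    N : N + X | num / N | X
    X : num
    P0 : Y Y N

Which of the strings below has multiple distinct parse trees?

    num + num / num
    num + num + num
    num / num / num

num + num / num: 1 tree
num + num + num: 1 tree
num / num / num: 4 trees

num / num / num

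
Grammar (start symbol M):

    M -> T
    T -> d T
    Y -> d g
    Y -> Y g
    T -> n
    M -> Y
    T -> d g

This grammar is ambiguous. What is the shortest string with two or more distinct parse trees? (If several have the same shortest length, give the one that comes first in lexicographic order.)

length 1: no string has ≥2 trees
length 2: d g has 2 parse trees

Two derivations of d g:
  M ⇒ T ⇒ d g
  M ⇒ Y ⇒ d g

d g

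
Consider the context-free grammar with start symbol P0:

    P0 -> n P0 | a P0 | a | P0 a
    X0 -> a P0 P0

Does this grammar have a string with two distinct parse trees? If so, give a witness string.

Ambiguous

Witness: a a

Derivation 1: P0 ⇒ a P0 ⇒ a a
Derivation 2: P0 ⇒ P0 a ⇒ a a

Two distinct leftmost derivations for the same string.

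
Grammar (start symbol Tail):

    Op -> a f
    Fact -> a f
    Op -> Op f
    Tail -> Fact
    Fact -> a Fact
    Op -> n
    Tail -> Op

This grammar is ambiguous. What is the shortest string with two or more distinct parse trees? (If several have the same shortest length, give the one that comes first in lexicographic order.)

a f

length 1: no string has ≥2 trees
length 2: a f has 2 parse trees

Two derivations of a f:
  Tail ⇒ Fact ⇒ a f
  Tail ⇒ Op ⇒ a f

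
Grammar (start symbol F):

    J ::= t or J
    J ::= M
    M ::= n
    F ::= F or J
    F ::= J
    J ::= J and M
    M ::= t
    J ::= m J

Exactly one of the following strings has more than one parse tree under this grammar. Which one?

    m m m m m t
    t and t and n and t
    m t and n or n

m t and n or n

m m m m m t: 1 tree
t and t and n and t: 1 tree
m t and n or n: 2 trees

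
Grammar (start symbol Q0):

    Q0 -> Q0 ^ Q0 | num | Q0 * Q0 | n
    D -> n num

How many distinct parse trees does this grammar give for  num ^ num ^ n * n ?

5

Parse trees for num ^ num ^ n * n:
  [Q0 [Q0 num] ^ [Q0 [Q0 num] ^ [Q0 [Q0 n] * [Q0 n]]]]
  [Q0 [Q0 num] ^ [Q0 [Q0 [Q0 num] ^ [Q0 n]] * [Q0 n]]]
  [Q0 [Q0 [Q0 num] ^ [Q0 num]] ^ [Q0 [Q0 n] * [Q0 n]]]
  [Q0 [Q0 [Q0 num] ^ [Q0 [Q0 num] ^ [Q0 n]]] * [Q0 n]]
  [Q0 [Q0 [Q0 [Q0 num] ^ [Q0 num]] ^ [Q0 n]] * [Q0 n]]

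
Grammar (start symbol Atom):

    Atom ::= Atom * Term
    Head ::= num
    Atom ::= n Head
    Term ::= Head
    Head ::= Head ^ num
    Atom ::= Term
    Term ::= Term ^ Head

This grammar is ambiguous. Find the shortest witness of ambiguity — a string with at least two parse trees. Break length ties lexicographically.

length 1: no string has ≥2 trees
length 2: no string has ≥2 trees
length 3: num ^ num has 2 parse trees

Two derivations of num ^ num:
  Atom ⇒ Term ⇒ Head ⇒ Head ^ num ⇒ num ^ num
  Atom ⇒ Term ⇒ Term ^ Head ⇒ Head ^ Head ⇒ num ^ Head ⇒ num ^ num

num ^ num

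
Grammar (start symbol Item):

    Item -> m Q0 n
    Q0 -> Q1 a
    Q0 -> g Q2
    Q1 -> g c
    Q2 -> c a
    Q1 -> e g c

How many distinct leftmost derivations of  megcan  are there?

1

Parse trees for megcan:
  [Item m [Q0 [Q1 e g c] a] n]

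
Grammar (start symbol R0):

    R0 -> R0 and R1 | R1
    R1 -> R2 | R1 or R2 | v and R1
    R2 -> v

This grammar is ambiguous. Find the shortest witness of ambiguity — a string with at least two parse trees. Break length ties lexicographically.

v and v

length 1: no string has ≥2 trees
length 3: v and v has 2 parse trees

Two derivations of v and v:
  R0 ⇒ R0 and R1 ⇒ R1 and R1 ⇒ R2 and R1 ⇒ v and R1 ⇒ v and R2 ⇒ v and v
  R0 ⇒ R1 ⇒ v and R1 ⇒ v and R2 ⇒ v and v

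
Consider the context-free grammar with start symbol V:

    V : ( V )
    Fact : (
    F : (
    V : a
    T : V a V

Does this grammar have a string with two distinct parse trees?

Unambiguous

Only V is reachable from V; ignoring the rest: Each string is a nest of matched brackets around a single atom. An opening bracket forces the recursive rule; an atom forces the base rule.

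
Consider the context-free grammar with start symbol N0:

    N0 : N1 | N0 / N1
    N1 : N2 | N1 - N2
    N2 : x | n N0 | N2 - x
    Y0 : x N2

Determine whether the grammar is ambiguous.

Witness: x - x

Derivation 1: N0 ⇒ N1 ⇒ N2 ⇒ N2 - x ⇒ x - x
Derivation 2: N0 ⇒ N1 ⇒ N1 - N2 ⇒ N2 - N2 ⇒ x - N2 ⇒ x - x

Two distinct leftmost derivations for the same string.

Ambiguous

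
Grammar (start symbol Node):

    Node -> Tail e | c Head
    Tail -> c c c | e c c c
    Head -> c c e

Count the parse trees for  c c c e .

2

Parse trees for c c c e:
  [Node [Tail c c c] e]
  [Node c [Head c c e]]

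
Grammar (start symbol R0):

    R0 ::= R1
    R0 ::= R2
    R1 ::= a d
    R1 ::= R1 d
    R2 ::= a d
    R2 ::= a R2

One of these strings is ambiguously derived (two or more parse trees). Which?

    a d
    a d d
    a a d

a d: 2 trees
a d d: 1 tree
a a d: 1 tree

a d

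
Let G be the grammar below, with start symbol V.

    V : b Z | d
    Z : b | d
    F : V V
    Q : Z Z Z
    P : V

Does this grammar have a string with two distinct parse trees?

Only V, Z are reachable from V; ignoring the rest: Restricted to the reachable nonterminals, every rule has the form A → t or A → t B, and no two rules for the same A share a first terminal. The grammar encodes a DFA — one run per string.

Unambiguous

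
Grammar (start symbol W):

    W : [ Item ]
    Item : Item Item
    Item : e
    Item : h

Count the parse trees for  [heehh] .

Parse trees for [heehh] (showing first 6 of 14):
  [W [ [Item [Item h] [Item [Item e] [Item [Item e] [Item [Item h] [Item h]]]]] ]]
  [W [ [Item [Item h] [Item [Item e] [Item [Item [Item e] [Item h]] [Item h]]]] ]]
  [W [ [Item [Item h] [Item [Item [Item e] [Item e]] [Item [Item h] [Item h]]]] ]]
  [W [ [Item [Item h] [Item [Item [Item e] [Item [Item e] [Item h]]] [Item h]]] ]]
  [W [ [Item [Item h] [Item [Item [Item [Item e] [Item e]] [Item h]] [Item h]]] ]]
  [W [ [Item [Item [Item h] [Item e]] [Item [Item e] [Item [Item h] [Item h]]]] ]]

14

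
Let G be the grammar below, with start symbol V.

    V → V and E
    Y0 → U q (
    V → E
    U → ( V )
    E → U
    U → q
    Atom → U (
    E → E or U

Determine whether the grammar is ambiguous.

(Y0, Atom are unreachable from V, so their rules don't affect L(V).) The grammar is stratified — V handles 'and' (left-recursive), E handles 'or', U atoms. Each operator has a fixed associativity and precedence level, so every string has one parse.

Unambiguous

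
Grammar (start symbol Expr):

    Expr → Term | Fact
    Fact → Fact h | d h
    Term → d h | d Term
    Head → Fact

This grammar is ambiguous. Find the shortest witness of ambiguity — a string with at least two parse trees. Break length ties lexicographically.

length 2: d h has 2 parse trees

Two derivations of d h:
  Expr ⇒ Term ⇒ d h
  Expr ⇒ Fact ⇒ d h

d h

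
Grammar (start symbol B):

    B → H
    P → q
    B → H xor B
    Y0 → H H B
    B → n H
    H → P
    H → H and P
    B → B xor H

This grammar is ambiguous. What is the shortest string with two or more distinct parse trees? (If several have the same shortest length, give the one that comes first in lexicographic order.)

length 1: no string has ≥2 trees
length 2: no string has ≥2 trees
length 3: q xor q has 2 parse trees

Two derivations of q xor q:
  B ⇒ H xor B ⇒ P xor B ⇒ q xor B ⇒ q xor H ⇒ q xor P ⇒ q xor q
  B ⇒ B xor H ⇒ H xor H ⇒ P xor H ⇒ q xor H ⇒ q xor P ⇒ q xor q

q xor q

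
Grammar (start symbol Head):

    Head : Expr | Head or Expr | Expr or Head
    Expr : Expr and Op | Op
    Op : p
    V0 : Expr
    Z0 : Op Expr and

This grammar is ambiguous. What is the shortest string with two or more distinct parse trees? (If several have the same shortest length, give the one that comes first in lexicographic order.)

length 1: no string has ≥2 trees
length 3: p or p has 2 parse trees

Two derivations of p or p:
  Head ⇒ Head or Expr ⇒ Expr or Expr ⇒ Op or Expr ⇒ p or Expr ⇒ p or Op ⇒ p or p
  Head ⇒ Expr or Head ⇒ Op or Head ⇒ p or Head ⇒ p or Expr ⇒ p or Op ⇒ p or p

p or p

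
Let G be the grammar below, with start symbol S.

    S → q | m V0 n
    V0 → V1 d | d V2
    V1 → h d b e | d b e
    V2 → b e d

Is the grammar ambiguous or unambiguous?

Witness: m d b e d n

Derivation 1: S ⇒ m V0 n ⇒ m V1 d n ⇒ m d b e d n
Derivation 2: S ⇒ m V0 n ⇒ m d V2 n ⇒ m d b e d n

Two distinct leftmost derivations for the same string.

Ambiguous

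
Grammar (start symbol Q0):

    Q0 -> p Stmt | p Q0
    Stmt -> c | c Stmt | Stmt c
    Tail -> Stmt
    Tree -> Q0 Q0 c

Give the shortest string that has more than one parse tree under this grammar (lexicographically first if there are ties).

length 2: no string has ≥2 trees
length 3: p c c has 2 parse trees

Two derivations of p c c:
  Q0 ⇒ p Stmt ⇒ p c Stmt ⇒ p c c
  Q0 ⇒ p Stmt ⇒ p Stmt c ⇒ p c c

p c c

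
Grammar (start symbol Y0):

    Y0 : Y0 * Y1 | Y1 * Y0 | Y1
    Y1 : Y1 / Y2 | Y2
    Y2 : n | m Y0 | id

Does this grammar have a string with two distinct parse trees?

Ambiguous

Witness: id * id

Derivation 1: Y0 ⇒ Y0 * Y1 ⇒ Y1 * Y1 ⇒ Y2 * Y1 ⇒ id * Y1 ⇒ id * Y2 ⇒ id * id
Derivation 2: Y0 ⇒ Y1 * Y0 ⇒ Y2 * Y0 ⇒ id * Y0 ⇒ id * Y1 ⇒ id * Y2 ⇒ id * id

Two distinct leftmost derivations for the same string.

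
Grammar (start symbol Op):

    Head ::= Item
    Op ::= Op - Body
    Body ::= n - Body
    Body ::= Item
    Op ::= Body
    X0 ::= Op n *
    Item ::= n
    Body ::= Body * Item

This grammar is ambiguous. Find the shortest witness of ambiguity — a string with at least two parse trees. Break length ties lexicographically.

length 1: no string has ≥2 trees
length 3: n - n has 2 parse trees

Two derivations of n - n:
  Op ⇒ Op - Body ⇒ Body - Body ⇒ Item - Body ⇒ n - Body ⇒ n - Item ⇒ n - n
  Op ⇒ Body ⇒ n - Body ⇒ n - Item ⇒ n - n

n - n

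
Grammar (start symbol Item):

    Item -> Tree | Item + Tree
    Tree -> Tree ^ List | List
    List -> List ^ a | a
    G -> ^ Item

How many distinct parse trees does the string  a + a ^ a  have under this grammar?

2

Parse trees for a + a ^ a:
  [Item [Item [Tree [List a]]] + [Tree [Tree [List a]] ^ [List a]]]
  [Item [Item [Tree [List a]]] + [Tree [List [List a] ^ a]]]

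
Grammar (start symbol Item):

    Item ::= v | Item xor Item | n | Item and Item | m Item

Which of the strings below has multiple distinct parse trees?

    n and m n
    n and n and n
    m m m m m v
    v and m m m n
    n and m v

n and n and n

n and m n: 1 tree
n and n and n: 2 trees
m m m m m v: 1 tree
v and m m m n: 1 tree
n and m v: 1 tree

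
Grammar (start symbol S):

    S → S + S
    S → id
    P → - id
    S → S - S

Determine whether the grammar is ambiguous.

Ambiguous

Witness: id + id + id

Derivation 1: S ⇒ S + S ⇒ S + S + S ⇒ id + S + S ⇒ id + id + S ⇒ id + id + id
Derivation 2: S ⇒ S + S ⇒ id + S ⇒ id + S + S ⇒ id + id + S ⇒ id + id + id

Two distinct leftmost derivations for the same string.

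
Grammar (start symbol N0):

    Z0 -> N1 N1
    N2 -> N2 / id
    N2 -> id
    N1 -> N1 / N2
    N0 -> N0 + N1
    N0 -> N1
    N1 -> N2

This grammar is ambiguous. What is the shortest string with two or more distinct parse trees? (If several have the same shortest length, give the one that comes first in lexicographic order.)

id / id

length 1: no string has ≥2 trees
length 3: id / id has 2 parse trees

Two derivations of id / id:
  N0 ⇒ N1 ⇒ N1 / N2 ⇒ N2 / N2 ⇒ id / N2 ⇒ id / id
  N0 ⇒ N1 ⇒ N2 ⇒ N2 / id ⇒ id / id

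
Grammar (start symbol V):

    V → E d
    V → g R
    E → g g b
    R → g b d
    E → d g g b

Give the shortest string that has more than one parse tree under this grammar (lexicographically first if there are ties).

g g b d

length 4: g g b d has 2 parse trees

Two derivations of g g b d:
  V ⇒ E d ⇒ g g b d
  V ⇒ g R ⇒ g g b d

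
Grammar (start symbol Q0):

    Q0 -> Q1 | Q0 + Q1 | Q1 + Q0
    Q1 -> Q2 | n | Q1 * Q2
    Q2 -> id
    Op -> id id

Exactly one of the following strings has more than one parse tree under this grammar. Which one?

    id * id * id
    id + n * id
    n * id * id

id * id * id: 1 tree
id + n * id: 2 trees
n * id * id: 1 tree

id + n * id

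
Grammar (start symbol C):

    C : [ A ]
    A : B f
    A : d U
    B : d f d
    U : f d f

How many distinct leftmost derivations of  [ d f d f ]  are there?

2

Parse trees for [ d f d f ]:
  [C [ [A [B d f d] f] ]]
  [C [ [A d [U f d f]] ]]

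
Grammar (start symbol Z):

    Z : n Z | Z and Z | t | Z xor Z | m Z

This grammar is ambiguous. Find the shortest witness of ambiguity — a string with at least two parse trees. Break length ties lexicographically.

m t and t

length 1: no string has ≥2 trees
length 2: no string has ≥2 trees
length 3: no string has ≥2 trees
length 4: m t and t has 2 parse trees

Two derivations of m t and t:
  Z ⇒ Z and Z ⇒ m Z and Z ⇒ m t and Z ⇒ m t and t
  Z ⇒ m Z ⇒ m Z and Z ⇒ m t and Z ⇒ m t and t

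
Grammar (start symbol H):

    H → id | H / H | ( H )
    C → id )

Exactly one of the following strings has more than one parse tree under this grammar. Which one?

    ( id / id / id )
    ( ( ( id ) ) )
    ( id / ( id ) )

( id / id / id ): 2 trees
( ( ( id ) ) ): 1 tree
( id / ( id ) ): 1 tree

( id / id / id )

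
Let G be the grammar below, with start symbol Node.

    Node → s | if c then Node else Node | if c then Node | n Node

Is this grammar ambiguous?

Witness: if c then if c then s else s

Derivation 1: Node ⇒ if c then Node else Node ⇒ if c then if c then Node else Node ⇒ if c then if c then s else Node ⇒ if c then if c then s else s
Derivation 2: Node ⇒ if c then Node ⇒ if c then if c then Node else Node ⇒ if c then if c then s else Node ⇒ if c then if c then s else s

Two distinct leftmost derivations for the same string.

Ambiguous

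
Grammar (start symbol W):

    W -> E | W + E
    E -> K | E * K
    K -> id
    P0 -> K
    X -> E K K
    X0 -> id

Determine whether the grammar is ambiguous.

Unambiguous

(P0, X, X0 are unreachable from W, so their rules don't affect L(W).) The grammar is stratified — W handles '+' (left-recursive), E handles '*', K atoms. Each operator has a fixed associativity and precedence level, so every string has one parse.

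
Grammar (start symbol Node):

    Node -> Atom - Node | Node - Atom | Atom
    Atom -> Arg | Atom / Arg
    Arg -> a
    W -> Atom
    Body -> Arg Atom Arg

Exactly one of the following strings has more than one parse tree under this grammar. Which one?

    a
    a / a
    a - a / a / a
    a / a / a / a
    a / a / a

a: 1 tree
a / a: 1 tree
a - a / a / a: 2 trees
a / a / a / a: 1 tree
a / a / a: 1 tree

a - a / a / a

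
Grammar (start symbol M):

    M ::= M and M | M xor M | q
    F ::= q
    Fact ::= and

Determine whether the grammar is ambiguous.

Witness: q and q and q

Derivation 1: M ⇒ M and M ⇒ M and M and M ⇒ q and M and M ⇒ q and q and M ⇒ q and q and q
Derivation 2: M ⇒ M and M ⇒ q and M ⇒ q and M and M ⇒ q and q and M ⇒ q and q and q

Two distinct leftmost derivations for the same string.

Ambiguous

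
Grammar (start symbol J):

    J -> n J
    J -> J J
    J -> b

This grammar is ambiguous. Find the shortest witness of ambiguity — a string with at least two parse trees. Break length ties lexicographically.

length 1: no string has ≥2 trees
length 2: no string has ≥2 trees
length 3: b b b has 2 parse trees

Two derivations of b b b:
  J ⇒ J J ⇒ J J J ⇒ b J J ⇒ b b J ⇒ b b b
  J ⇒ J J ⇒ b J ⇒ b J J ⇒ b b J ⇒ b b b

b b b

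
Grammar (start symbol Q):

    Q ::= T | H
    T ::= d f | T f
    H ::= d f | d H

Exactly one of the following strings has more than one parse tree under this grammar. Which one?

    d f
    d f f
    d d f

d f

d f: 2 trees
d f f: 1 tree
d d f: 1 tree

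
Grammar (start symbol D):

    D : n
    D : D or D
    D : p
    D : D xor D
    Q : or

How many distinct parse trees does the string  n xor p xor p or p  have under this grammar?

5

Parse trees for n xor p xor p or p:
  [D [D [D n] xor [D [D p] xor [D p]]] or [D p]]
  [D [D [D [D n] xor [D p]] xor [D p]] or [D p]]
  [D [D n] xor [D [D [D p] xor [D p]] or [D p]]]
  [D [D n] xor [D [D p] xor [D [D p] or [D p]]]]
  [D [D [D n] xor [D p]] xor [D [D p] or [D p]]]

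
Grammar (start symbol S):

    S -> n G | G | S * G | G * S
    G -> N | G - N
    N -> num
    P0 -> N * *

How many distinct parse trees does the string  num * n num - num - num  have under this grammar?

Parse trees for num * n num - num - num:
  [S [G [N num]] * [S n [G [G [G [N num]] - [N num]] - [N num]]]]

1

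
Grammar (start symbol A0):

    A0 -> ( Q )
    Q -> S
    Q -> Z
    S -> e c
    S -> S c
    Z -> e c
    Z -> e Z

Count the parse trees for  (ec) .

2

Parse trees for (ec):
  [A0 ( [Q [S e c]] )]
  [A0 ( [Q [Z e c]] )]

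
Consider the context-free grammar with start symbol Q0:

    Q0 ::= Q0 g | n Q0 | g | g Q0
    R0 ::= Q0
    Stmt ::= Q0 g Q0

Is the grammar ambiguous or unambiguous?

Ambiguous

Witness: g g

Derivation 1: Q0 ⇒ Q0 g ⇒ g g
Derivation 2: Q0 ⇒ g Q0 ⇒ g g

Two distinct leftmost derivations for the same string.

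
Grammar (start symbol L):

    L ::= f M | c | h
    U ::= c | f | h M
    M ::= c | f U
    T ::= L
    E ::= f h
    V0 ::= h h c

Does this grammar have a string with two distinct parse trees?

Only L, U, M are reachable from L; ignoring the rest: The reachable rules are right-linear with at most one rule per (nonterminal, next-terminal) pair. Each input token forces the next rule, so parsing is deterministic.

Unambiguous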